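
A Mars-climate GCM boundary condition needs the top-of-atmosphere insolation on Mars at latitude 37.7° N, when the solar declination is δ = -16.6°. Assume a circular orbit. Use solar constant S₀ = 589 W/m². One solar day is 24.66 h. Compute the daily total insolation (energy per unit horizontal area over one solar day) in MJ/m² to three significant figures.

8.39 MJ/m²

cos H₀ = −tan(+37.7°) tan(-16.600°) = 0.2304, H₀ = 1.3383 rad.
Bracket: H₀ sin φ sin δ + cos φ cos δ sin H₀ = 1.3383×0.61153×-0.28569 + 0.79122×0.95832×0.97309 = -0.233812 + 0.737838 = 0.504026.
Q̄ = (S₀/π) × [bracket] = (589/π) × 0.504026 = 94.497 W/m².
Daily total = Q̄ × 24.66 h × 3600 s/h = 94.497 × 24.66 × 3600 / 10⁶ = 8.389 MJ/m².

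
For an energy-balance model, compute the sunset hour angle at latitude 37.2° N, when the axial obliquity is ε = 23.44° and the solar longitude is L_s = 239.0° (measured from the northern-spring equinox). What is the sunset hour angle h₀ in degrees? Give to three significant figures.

Solar declination: sin δ = sin ε · sin L_s = sin 23.44° × sin 239.0° = -0.34097, so δ = -19.936°.
cos h₀ = −tan ϕ · tan δ = −tan(+37.2°) × tan(-19.936°) = 0.2753, so h₀ = 1.2919 rad = 74.02°.

h₀ = 74.0°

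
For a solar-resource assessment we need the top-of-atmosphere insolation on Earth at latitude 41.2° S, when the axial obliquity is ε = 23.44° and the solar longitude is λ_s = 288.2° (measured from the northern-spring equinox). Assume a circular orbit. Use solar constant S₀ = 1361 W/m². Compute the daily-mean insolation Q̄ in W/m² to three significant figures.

Q̄ ≈ 491 W/m²

Solar declination: sin δ = sin ε · sin λ_s = sin 23.44° × sin 288.2° = -0.37789, so δ = -22.203°.
cos H₀ = −tan(-41.2°) tan(-22.203°) = -0.3573, H₀ = 1.9362 rad.
Bracket: H₀ sin φ sin δ + cos φ cos δ sin H₀ = 1.9362×-0.65869×-0.37789 + 0.75241×0.92585×0.93399 = 0.481944 + 0.650635 = 1.132579.
Q̄ = (S₀/π) × [bracket] = (1361/π) × 1.132579 = 490.7 W/m².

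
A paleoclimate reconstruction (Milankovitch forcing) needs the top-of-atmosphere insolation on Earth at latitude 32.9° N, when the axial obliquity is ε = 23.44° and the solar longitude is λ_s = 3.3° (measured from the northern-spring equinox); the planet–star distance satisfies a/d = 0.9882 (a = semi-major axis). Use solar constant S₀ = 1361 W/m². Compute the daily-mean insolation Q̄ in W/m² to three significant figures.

Solar declination: sin δ = sin ε · sin λ_s = sin 23.44° × sin 3.3° = 0.02290, so δ = +1.312°.
cos H₀ = −tan(+32.9°) tan(+1.312°) = -0.0148, H₀ = 1.5856 rad.
Bracket: H₀ sin φ sin δ + cos φ cos δ sin H₀ = 1.5856×0.54317×0.02290 + 0.83962×0.99974×0.99989 = 0.019723 + 0.839309 = 0.859032.
Inverse-square distance factor (a/d)² = 0.9882² = 0.976539.
Q̄ = (S₀/π) × 0.976539 × [bracket] = (1361/π) × 0.976539 × 0.859032 = 363.4 W/m².

Q̄ ≈ 363 W/m²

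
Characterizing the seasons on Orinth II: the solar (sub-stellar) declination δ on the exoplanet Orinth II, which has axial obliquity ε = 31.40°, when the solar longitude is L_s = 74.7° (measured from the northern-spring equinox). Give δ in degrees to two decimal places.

sin δ = sin ε · sin L_s = sin 31.40° × sin 74.7° = 0.502544.
δ = arcsin(0.502544) = +30.17°.

δ = +30.17°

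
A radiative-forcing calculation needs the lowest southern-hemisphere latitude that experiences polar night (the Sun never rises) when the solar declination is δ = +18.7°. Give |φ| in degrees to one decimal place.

Polar night requires cos H₀ = −tan φ tan δ ≥ 1, i.e. tan φ tan δ ≤ −1.
The boundary is |tan φ| · |tan δ| = 1, so |φ| = 90° − |δ| = 90° − 18.7° = 71.3° in the southern hemisphere.

|φ| = 71.3°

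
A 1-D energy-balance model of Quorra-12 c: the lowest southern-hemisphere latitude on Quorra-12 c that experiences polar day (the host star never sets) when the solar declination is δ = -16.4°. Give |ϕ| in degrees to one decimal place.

|ϕ| = 73.6°

Polar day requires cos h₀ = −tan ϕ tan δ ≤ −1, i.e. tan ϕ tan δ ≥ 1.
The boundary is |tan ϕ| · |tan δ| = 1, so |ϕ| = 90° − |δ| = 90° − 16.4° = 73.6° in the southern hemisphere.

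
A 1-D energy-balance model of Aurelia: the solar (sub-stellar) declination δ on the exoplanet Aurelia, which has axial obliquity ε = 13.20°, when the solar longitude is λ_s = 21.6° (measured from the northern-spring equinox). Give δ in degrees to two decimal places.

sin δ = sin ε · sin λ_s = sin 13.20° × sin 21.6° = 0.084062.
δ = arcsin(0.084062) = +4.82°.

δ = +4.82°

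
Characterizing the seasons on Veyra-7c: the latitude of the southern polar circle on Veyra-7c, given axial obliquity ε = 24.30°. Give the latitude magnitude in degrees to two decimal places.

65.70°

The polar circle is the lowest latitude that experiences at least one full rotation of continuous darkness at the northern-summer solstice; it lies at |ϕ| = 90° − ε = 90° − 24.30° = 65.70°.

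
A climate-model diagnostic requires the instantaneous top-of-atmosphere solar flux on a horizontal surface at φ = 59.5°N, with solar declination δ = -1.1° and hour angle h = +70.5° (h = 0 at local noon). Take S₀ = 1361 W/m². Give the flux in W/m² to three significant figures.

cos θ_z = sin φ sin δ + cos φ cos δ cos h = -0.016541 + 0.169389 = 0.152848.
Flux = S₀ · cos θ_z = 1361 × 0.152848 = 208.0 W/m².

208 W/m²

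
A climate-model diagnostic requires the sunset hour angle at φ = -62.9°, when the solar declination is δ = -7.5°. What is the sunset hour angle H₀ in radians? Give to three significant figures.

H₀ = 1.83 rad

cos H₀ = −tan φ · tan δ = −tan(-62.9°) × tan(-7.500°) = -0.2573, so H₀ = 1.8310 rad = 104.91°.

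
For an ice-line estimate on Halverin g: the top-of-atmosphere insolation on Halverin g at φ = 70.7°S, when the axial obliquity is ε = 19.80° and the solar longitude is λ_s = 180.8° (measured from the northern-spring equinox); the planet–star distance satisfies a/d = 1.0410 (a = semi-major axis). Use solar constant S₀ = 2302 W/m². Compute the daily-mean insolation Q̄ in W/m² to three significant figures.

Solar declination: sin δ = sin ε · sin λ_s = sin 19.80° × sin 180.8° = -0.00473, so δ = -0.271°.
cos H₀ = −tan(-70.7°) tan(-0.271°) = -0.0135, H₀ = 1.5843 rad.
Bracket: H₀ sin φ sin δ + cos φ cos δ sin H₀ = 1.5843×-0.94380×-0.00473 + 0.33051×0.99999×0.99991 = 0.007073 + 0.330477 = 0.337550.
Inverse-square distance factor (a/d)² = 1.0410² = 1.083681.
Q̄ = (S₀/π) × 1.083681 × [bracket] = (2302/π) × 1.083681 × 0.337550 = 268.0 W/m².

Q̄ ≈ 268 W/m²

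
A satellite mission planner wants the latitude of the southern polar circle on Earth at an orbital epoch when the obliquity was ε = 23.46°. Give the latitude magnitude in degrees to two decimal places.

The polar circle is the lowest latitude that experiences at least one full rotation of continuous darkness at the northern-summer solstice; it lies at |ϕ| = 90° − ε = 90° − 23.46° = 66.54°.

66.54°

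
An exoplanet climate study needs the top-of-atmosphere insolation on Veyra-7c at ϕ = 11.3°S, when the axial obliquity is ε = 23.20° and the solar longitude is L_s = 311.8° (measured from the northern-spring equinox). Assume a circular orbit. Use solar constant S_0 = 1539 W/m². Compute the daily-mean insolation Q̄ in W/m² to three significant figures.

Solar declination: sin δ = sin ε · sin L_s = sin 23.20° × sin 311.8° = -0.29367, so δ = -17.078°.
cos h₀ = −tan(-11.3°) tan(-17.078°) = -0.0614, h₀ = 1.6322 rad.
Bracket: h₀ sin ϕ sin δ + cos ϕ cos δ sin h₀ = 1.6322×-0.19595×-0.29367 + 0.98061×0.95591×0.99811 = 0.093924 + 0.935603 = 1.029527.
Q̄ = (S_0/π) × [bracket] = (1539/π) × 1.029527 = 504.3 W/m².

Q̄ ≈ 504 W/m²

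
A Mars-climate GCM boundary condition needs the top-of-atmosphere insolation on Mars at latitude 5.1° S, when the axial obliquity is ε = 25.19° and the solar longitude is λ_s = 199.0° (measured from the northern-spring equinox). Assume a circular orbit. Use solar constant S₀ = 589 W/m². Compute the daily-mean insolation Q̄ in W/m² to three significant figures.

Solar declination: sin δ = sin ε · sin λ_s = sin 25.19° × sin 199.0° = -0.13857, so δ = -7.965°.
cos H₀ = −tan(-5.1°) tan(-7.965°) = -0.0125, H₀ = 1.5833 rad.
Bracket: H₀ sin φ sin δ + cos φ cos δ sin H₀ = 1.5833×-0.08889×-0.13857 + 0.99604×0.99035×0.99992 = 0.019502 + 0.986349 = 1.005851.
Q̄ = (S₀/π) × [bracket] = (589/π) × 1.005851 = 188.6 W/m².

Q̄ ≈ 189 W/m²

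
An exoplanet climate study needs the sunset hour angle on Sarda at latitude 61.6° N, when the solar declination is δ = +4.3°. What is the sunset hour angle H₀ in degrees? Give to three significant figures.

H₀ = 98.0°

cos H₀ = −tan φ · tan δ = −tan(+61.6°) × tan(+4.300°) = -0.1391, so H₀ = 1.7103 rad = 97.99°.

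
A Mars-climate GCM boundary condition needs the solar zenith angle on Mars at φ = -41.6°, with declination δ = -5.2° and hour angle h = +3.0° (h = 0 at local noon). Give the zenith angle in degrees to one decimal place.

θ_z = 36.5°

cos θ_z = sin φ sin δ + cos φ cos δ cos h = 0.060173 + 0.743700 = 0.803873.
θ_z = arccos(0.803873) = 36.5°.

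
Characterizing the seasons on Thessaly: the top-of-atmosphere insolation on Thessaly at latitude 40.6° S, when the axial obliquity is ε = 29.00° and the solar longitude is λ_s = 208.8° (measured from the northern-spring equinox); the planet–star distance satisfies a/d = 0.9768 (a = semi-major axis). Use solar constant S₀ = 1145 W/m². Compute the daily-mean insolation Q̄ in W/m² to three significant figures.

Q̄ ≈ 345 W/m²

Solar declination: sin δ = sin ε · sin λ_s = sin 29.00° × sin 208.8° = -0.23356, so δ = -13.507°.
cos H₀ = −tan(-40.6°) tan(-13.507°) = -0.2059, H₀ = 1.7782 rad.
Bracket: H₀ sin φ sin δ + cos φ cos δ sin H₀ = 1.7782×-0.65077×-0.23356 + 0.75927×0.97234×0.97858 = 0.270275 + 0.722455 = 0.992730.
Inverse-square distance factor (a/d)² = 0.9768² = 0.954138.
Q̄ = (S₀/π) × 0.954138 × [bracket] = (1145/π) × 0.954138 × 0.992730 = 345.2 W/m².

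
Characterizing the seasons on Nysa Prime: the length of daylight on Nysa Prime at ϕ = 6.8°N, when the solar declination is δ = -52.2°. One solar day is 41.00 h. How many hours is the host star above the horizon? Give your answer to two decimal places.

cos h₀ = −tan ϕ · tan δ = −tan(+6.8°) × tan(-52.200°) = 0.1537, so h₀ = 1.4165 rad = 81.16°.
Daylight = 2h₀/(2π) × 41.00 h = (1.4165/π) × 41.00 = 18.49 h.

18.49 h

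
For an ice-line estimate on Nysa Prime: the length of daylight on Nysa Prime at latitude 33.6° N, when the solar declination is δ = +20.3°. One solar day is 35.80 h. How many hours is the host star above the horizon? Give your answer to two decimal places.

cos H₀ = −tan φ · tan δ = −tan(+33.6°) × tan(+20.300°) = -0.2458, so H₀ = 1.8191 rad = 104.23°.
Daylight = 2H₀/(2π) × 35.80 h = (1.8191/π) × 35.80 = 20.73 h.

20.73 h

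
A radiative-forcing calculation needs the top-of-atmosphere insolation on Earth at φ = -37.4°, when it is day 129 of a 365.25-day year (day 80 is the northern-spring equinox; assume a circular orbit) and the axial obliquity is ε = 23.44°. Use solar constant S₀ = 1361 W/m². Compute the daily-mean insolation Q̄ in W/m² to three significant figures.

Solar longitude: λ_s = 360° × (129 − 80)/365.25 = 48.296°.
sin δ = sin 23.44° × sin 48.296° = 0.29698, so δ = +17.277°.
cos H₀ = −tan(-37.4°) tan(+17.277°) = 0.2378, H₀ = 1.3307 rad.
Bracket: H₀ sin φ sin δ + cos φ cos δ sin H₀ = 1.3307×-0.60738×0.29698 + 0.79441×0.95488×0.97132 = -0.240031 + 0.736811 = 0.496780.
Q̄ = (S₀/π) × [bracket] = (1361/π) × 0.496780 = 215.2 W/m².

Q̄ ≈ 215 W/m²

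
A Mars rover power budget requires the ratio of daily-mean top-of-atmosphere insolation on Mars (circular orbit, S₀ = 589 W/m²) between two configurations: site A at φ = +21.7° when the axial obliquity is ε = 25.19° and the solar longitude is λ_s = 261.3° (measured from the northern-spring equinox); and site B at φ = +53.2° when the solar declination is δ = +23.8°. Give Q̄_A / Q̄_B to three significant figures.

Q̄_A / Q̄_B ≈ 0.531

— Configuration A (φ=+21.7°):
Solar declination: sin δ = sin ε · sin λ_s = sin 25.19° × sin 261.3° = -0.42072, so δ = -24.880°.
cos H₀ = −tan(+21.7°) tan(-24.880°) = 0.1846, H₀ = 1.3852 rad.
Bracket: H₀ sin φ sin δ + cos φ cos δ sin H₀ = 1.3852×0.36975×-0.42072 + 0.92913×0.90719×0.98282 = -0.215483 + 0.828416 = 0.612933.
Q̄ = (S₀/π) × [bracket] = (589/π) × 0.612933 = 114.92 W/m².
— Configuration B (φ=+53.2°):
cos H₀ = −tan(+53.2°) tan(+23.800°) = -0.5896, H₀ = 2.2013 rad.
Bracket: H₀ sin φ sin δ + cos φ cos δ sin H₀ = 2.2013×0.80073×0.40355 + 0.59902×0.91496×0.80772 = 0.711316 + 0.442695 = 1.154011.
Q̄ = (S₀/π) × [bracket] = (589/π) × 1.154011 = 216.36 W/m².
Ratio Q̄_A / Q̄_B = 114.92 / 216.36 = 0.5312.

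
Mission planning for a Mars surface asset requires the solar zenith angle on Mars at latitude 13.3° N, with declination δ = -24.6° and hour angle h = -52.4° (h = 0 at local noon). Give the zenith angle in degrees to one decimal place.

θ_z = 63.6°

cos θ_z = sin φ sin δ + cos φ cos δ cos h = -0.095765 + 0.539887 = 0.444122.
θ_z = arccos(0.444122) = 63.6°.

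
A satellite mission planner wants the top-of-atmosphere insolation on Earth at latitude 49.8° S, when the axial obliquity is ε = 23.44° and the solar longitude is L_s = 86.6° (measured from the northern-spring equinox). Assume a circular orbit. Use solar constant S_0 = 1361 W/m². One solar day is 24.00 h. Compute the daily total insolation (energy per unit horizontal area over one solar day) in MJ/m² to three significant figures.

Solar declination: sin δ = sin ε · sin L_s = sin 23.44° × sin 86.6° = 0.39709, so δ = +23.396°.
cos h₀ = −tan(-49.8°) tan(+23.396°) = 0.5120, h₀ = 1.0333 rad.
Bracket: h₀ sin ϕ sin δ + cos ϕ cos δ sin h₀ = 1.0333×-0.76380×0.39709 + 0.64546×0.91778×0.85899 = -0.313397 + 0.508857 = 0.195460.
Q̄ = (S_0/π) × [bracket] = (1361/π) × 0.195460 = 84.677 W/m².
Daily total = Q̄ × 24.00 h × 3600 s/h = 84.677 × 24.00 × 3600 / 10⁶ = 7.316 MJ/m².

7.32 MJ/m²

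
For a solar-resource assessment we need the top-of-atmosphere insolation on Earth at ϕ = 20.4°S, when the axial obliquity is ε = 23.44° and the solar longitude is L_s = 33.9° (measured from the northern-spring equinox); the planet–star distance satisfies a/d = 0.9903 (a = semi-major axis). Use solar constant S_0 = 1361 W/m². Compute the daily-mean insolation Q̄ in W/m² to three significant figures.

Q̄ ≈ 338 W/m²

Solar declination: sin δ = sin ε · sin L_s = sin 23.44° × sin 33.9° = 0.22186, so δ = +12.819°.
cos h₀ = −tan(-20.4°) tan(+12.819°) = 0.0846, h₀ = 1.4861 rad.
Bracket: h₀ sin ϕ sin δ + cos ϕ cos δ sin h₀ = 1.4861×-0.34857×0.22186 + 0.93728×0.97508×0.99641 = -0.114926 + 0.910642 = 0.795716.
Inverse-square distance factor (a/d)² = 0.9903² = 0.980694.
Q̄ = (S_0/π) × 0.980694 × [bracket] = (1361/π) × 0.980694 × 0.795716 = 338.1 W/m².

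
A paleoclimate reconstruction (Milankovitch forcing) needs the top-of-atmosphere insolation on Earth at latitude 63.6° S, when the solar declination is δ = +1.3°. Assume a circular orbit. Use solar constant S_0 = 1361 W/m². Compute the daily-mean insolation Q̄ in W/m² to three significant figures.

cos h₀ = −tan(-63.6°) tan(+1.300°) = 0.0457, h₀ = 1.5251 rad.
Bracket: h₀ sin ϕ sin δ + cos ϕ cos δ sin h₀ = 1.5251×-0.89571×0.02269 + 0.44464×0.99974×0.99895 = -0.030996 + 0.444058 = 0.413062.
Q̄ = (S_0/π) × [bracket] = (1361/π) × 0.413062 = 178.9 W/m².

Q̄ ≈ 179 W/m²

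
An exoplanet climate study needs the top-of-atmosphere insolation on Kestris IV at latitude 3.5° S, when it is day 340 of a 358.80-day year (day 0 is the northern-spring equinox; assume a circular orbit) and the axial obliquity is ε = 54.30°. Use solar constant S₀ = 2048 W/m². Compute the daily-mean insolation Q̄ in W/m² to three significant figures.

Q̄ ≈ 644 W/m²

Solar longitude: λ_s = 360° × (340 − 0)/358.80 = 341.137°.
sin δ = sin 54.30° × sin 341.137° = -0.26255, so δ = -15.221°.
cos H₀ = −tan(-3.5°) tan(-15.221°) = -0.0166, H₀ = 1.5874 rad.
Bracket: H₀ sin φ sin δ + cos φ cos δ sin H₀ = 1.5874×-0.06105×-0.26255 + 0.99813×0.96492×0.99986 = 0.025444 + 0.962981 = 0.988425.
Q̄ = (S₀/π) × [bracket] = (2048/π) × 0.988425 = 644.4 W/m².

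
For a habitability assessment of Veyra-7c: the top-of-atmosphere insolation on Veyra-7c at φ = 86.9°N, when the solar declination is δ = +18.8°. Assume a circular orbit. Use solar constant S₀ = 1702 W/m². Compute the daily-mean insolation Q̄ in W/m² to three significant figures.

cos H₀ = −tan(+86.9°) tan(+18.800°) = -6.2858 ≤ −1 ⇒ polar day, H₀ = π.
Bracket: H₀ sin φ sin δ + cos φ cos δ sin H₀ = 3.1416×0.99854×0.32227 + 0.05408×0.94665×0.00000 = 1.010965 + 0.000000 = 1.010965.
Q̄ = (S₀/π) × [bracket] = (1702/π) × 1.010965 = 547.7 W/m².

Q̄ ≈ 548 W/m²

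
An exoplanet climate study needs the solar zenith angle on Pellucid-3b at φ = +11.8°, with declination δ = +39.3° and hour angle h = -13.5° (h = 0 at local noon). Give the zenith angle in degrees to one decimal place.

cos θ_z = sin φ sin δ + cos φ cos δ cos h = 0.129524 + 0.736558 = 0.866082.
θ_z = arccos(0.866082) = 30.0°.

θ_z = 30.0°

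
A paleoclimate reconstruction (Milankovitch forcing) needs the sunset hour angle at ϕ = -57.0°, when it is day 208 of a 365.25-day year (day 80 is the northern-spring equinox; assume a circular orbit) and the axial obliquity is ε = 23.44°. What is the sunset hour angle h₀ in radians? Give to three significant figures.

h₀ = 1.02 rad

Solar longitude: L_s = 360° × (208 − 80)/365.25 = 126.160°.
sin δ = sin 23.44° × sin 126.160° = 0.32116, so δ = +18.733°.
cos h₀ = −tan ϕ · tan δ = −tan(-57.0°) × tan(+18.733°) = 0.5222, so h₀ = 1.0214 rad = 58.52°.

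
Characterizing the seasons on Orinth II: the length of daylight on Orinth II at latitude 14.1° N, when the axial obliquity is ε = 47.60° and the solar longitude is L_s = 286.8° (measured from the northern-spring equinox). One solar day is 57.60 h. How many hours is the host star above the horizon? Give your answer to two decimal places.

24.15 h

Solar declination: sin δ = sin ε · sin L_s = sin 47.60° × sin 286.8° = -0.70694, so δ = -44.986°.
cos h₀ = −tan ϕ · tan δ = −tan(+14.1°) × tan(-44.986°) = 0.2511, so h₀ = 1.3170 rad = 75.46°.
Daylight = 2h₀/(2π) × 57.60 h = (1.3170/π) × 57.60 = 24.15 h.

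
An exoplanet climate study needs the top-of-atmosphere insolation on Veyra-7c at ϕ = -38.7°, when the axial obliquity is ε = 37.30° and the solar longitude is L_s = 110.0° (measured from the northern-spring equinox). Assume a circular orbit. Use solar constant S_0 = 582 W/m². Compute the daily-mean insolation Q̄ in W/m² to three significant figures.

Solar declination: sin δ = sin ε · sin L_s = sin 37.30° × sin 110.0° = 0.56944, so δ = +34.711°.
cos h₀ = −tan(-38.7°) tan(+34.711°) = 0.5550, h₀ = 0.9825 rad.
Bracket: h₀ sin ϕ sin δ + cos ϕ cos δ sin h₀ = 0.9825×-0.62524×0.56944 + 0.78043×0.82203×0.83186 = -0.349806 + 0.533669 = 0.183863.
Q̄ = (S_0/π) × [bracket] = (582/π) × 0.183863 = 34.06 W/m².

Q̄ ≈ 34.1 W/m²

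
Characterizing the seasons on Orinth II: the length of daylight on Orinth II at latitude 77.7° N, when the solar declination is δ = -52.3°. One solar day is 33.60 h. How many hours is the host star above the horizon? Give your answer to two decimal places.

0.00 h

cos H₀ = −tan φ · tan δ = 5.9341 ≥ 1, so the host star never rises (polar night) and H₀ = 0.
Daylight = 2H₀/(2π) × 33.60 h = (0.0000/π) × 33.60 = 0.00 h.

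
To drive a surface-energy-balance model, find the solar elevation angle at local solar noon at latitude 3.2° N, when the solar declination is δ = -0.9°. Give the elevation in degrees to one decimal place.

85.9°

At local noon the hour angle is zero, so the zenith angle equals |φ − δ| = |+3.2° − (-0.900°)| = 4.100°.
Elevation = 90° − 4.100° = 85.9°.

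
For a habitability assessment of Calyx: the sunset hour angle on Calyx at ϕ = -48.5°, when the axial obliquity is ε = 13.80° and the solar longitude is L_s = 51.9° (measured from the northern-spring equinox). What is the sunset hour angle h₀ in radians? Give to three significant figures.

Solar declination: sin δ = sin ε · sin L_s = sin 13.80° × sin 51.9° = 0.18771, so δ = +10.819°.
cos h₀ = −tan ϕ · tan δ = −tan(-48.5°) × tan(+10.819°) = 0.2160, so h₀ = 1.3531 rad = 77.53°.

h₀ = 1.35 rad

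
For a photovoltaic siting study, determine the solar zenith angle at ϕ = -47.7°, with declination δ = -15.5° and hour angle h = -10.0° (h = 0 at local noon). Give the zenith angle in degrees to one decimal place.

cos θ_z = sin ϕ sin δ + cos ϕ cos δ cos h = 0.197658 + 0.638683 = 0.836341.
θ_z = arccos(0.836341) = 33.2°.

θ_z = 33.2°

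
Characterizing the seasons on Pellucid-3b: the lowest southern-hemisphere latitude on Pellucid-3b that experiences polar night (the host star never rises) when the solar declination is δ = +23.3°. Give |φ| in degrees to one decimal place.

|φ| = 66.7°

Polar night requires cos H₀ = −tan φ tan δ ≥ 1, i.e. tan φ tan δ ≤ −1.
The boundary is |tan φ| · |tan δ| = 1, so |φ| = 90° − |δ| = 90° − 23.3° = 66.7° in the southern hemisphere.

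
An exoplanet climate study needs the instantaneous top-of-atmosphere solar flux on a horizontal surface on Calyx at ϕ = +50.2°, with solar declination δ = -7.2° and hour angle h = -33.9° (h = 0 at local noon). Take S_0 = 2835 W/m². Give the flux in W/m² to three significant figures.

cos θ_z = sin ϕ sin δ + cos ϕ cos δ cos h = -0.096291 + 0.527109 = 0.430818.
Flux = S_0 · cos θ_z = 2835 × 0.430818 = 1221 W/m².

1.22e+03 W/m²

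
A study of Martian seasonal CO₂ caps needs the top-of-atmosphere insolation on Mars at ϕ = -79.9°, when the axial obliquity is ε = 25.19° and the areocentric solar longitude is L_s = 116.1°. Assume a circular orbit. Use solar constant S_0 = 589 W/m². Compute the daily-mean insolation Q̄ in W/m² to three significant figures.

Q̄ ≈ 0.00 W/m²

sin δ = sin 25.19° × sin 116.1° = 0.38222, so δ = +22.471°.
cos h₀ = −tan(-79.9°) tan(+22.471°) = 2.3221 ≥ 1 ⇒ polar night, h₀ = 0 and Q̄ = 0.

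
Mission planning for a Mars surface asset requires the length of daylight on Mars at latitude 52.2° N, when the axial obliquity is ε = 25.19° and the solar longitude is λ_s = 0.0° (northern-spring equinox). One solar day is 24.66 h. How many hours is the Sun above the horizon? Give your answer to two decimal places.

Solar declination: sin δ = sin ε · sin λ_s = sin 25.19° × sin 0.0° = 0.00000, so δ = +0.000°.
cos H₀ = −tan φ · tan δ = −tan(+52.2°) × tan(+0.000°) = -0.0000, so H₀ = 1.5708 rad = 90.00°.
Daylight = 2H₀/(2π) × 24.66 h = (1.5708/π) × 24.66 = 12.33 h.

12.33 h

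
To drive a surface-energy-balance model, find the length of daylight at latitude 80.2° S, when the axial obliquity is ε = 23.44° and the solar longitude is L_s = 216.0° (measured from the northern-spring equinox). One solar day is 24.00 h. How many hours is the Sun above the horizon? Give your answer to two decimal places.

Solar declination: sin δ = sin ε · sin L_s = sin 23.44° × sin 216.0° = -0.23381, so δ = -13.522°.
Sunrise equation: cos h₀ = −tan ϕ · tan δ = -1.3922 ≤ −1, so the Sun never sets (polar day) and h₀ = π.
Daylight = 2h₀/(2π) × 24.00 h = (3.1416/π) × 24.00 = 24.00 h.

24.00 h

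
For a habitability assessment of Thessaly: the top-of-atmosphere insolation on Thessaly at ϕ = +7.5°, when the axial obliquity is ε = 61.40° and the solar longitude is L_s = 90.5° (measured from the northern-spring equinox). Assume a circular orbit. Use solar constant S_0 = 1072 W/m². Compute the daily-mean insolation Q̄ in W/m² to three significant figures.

Solar declination: sin δ = sin ε · sin L_s = sin 61.40° × sin 90.5° = 0.87795, so δ = +61.396°.
cos h₀ = −tan(+7.5°) tan(+61.396°) = -0.2414, h₀ = 1.8146 rad.
Bracket: h₀ sin ϕ sin δ + cos ϕ cos δ sin h₀ = 1.8146×0.13053×0.87795 + 0.99144×0.47875×0.97042 = 0.207951 + 0.460612 = 0.668563.
Q̄ = (S_0/π) × [bracket] = (1072/π) × 0.668563 = 228.1 W/m².

Q̄ ≈ 228 W/m²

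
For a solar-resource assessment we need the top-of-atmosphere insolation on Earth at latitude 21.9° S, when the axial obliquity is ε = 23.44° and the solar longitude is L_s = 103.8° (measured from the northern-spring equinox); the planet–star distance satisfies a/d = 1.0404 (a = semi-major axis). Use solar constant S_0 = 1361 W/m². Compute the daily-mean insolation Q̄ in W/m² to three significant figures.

Q̄ ≈ 301 W/m²

Solar declination: sin δ = sin ε · sin L_s = sin 23.44° × sin 103.8° = 0.38631, so δ = +22.725°.
cos h₀ = −tan(-21.9°) tan(+22.725°) = 0.1684, h₀ = 1.4016 rad.
Bracket: h₀ sin ϕ sin δ + cos ϕ cos δ sin h₀ = 1.4016×-0.37299×0.38631 + 0.92784×0.92237×0.98572 = -0.201956 + 0.843591 = 0.641635.
Inverse-square distance factor (a/d)² = 1.0404² = 1.082432.
Q̄ = (S_0/π) × 1.082432 × [bracket] = (1361/π) × 1.082432 × 0.641635 = 300.9 W/m².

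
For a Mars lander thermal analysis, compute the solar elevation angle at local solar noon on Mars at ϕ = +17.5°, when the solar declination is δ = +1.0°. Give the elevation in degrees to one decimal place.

73.5°

At local noon the hour angle is zero, so the zenith angle equals |ϕ − δ| = |+17.5° − (+1.000°)| = 16.500°.
Elevation = 90° − 16.500° = 73.5°.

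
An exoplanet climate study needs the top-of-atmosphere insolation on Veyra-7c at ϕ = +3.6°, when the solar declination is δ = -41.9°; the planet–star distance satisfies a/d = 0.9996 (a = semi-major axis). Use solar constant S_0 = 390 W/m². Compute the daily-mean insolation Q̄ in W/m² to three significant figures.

cos h₀ = −tan(+3.6°) tan(-41.900°) = 0.0565, h₀ = 1.5143 rad.
Bracket: h₀ sin ϕ sin δ + cos ϕ cos δ sin h₀ = 1.5143×0.06279×-0.66783 + 0.99803×0.74431×0.99841 = -0.063499 + 0.741663 = 0.678164.
Inverse-square distance factor (a/d)² = 0.9996² = 0.999200.
Q̄ = (S_0/π) × 0.999200 × [bracket] = (390/π) × 0.999200 × 0.678164 = 84.12 W/m².

Q̄ ≈ 84.1 W/m²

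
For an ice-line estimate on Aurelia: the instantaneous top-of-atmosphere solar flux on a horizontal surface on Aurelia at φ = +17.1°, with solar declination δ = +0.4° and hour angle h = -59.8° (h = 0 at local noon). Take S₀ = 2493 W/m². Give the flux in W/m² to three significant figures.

cos θ_z = sin φ sin δ + cos φ cos δ cos h = 0.002053 + 0.480771 = 0.482824.
Flux = S₀ · cos θ_z = 2493 × 0.482824 = 1204 W/m².

1.20e+03 W/m²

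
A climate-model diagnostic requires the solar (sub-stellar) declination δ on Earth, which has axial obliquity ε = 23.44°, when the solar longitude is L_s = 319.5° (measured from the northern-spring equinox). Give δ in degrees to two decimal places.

sin δ = sin ε · sin L_s = sin 23.44° × sin 319.5° = -0.258343.
δ = arcsin(-0.258343) = -14.97°.

δ = -14.97°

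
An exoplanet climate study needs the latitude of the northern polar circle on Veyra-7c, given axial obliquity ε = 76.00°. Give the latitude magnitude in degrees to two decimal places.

14.00°

The polar circle is the lowest latitude that experiences at least one full rotation of continuous daylight at the northern-summer solstice; it lies at |φ| = 90° − ε = 90° − 76.00° = 14.00°.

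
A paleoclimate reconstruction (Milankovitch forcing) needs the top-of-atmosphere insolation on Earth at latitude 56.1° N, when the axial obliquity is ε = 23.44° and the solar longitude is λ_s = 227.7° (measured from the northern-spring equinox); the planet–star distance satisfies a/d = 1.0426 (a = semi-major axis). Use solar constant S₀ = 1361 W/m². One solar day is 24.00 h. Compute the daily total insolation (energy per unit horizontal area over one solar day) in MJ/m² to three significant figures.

8.40 MJ/m²

Solar declination: sin δ = sin ε · sin λ_s = sin 23.44° × sin 227.7° = -0.29422, so δ = -17.111°.
cos H₀ = −tan(+56.1°) tan(-17.111°) = 0.4581, H₀ = 1.0949 rad.
Bracket: H₀ sin φ sin δ + cos φ cos δ sin H₀ = 1.0949×0.83001×-0.29422 + 0.55775×0.95574×0.88889 = -0.267381 + 0.473835 = 0.206454.
Inverse-square distance factor (a/d)² = 1.0426² = 1.087015.
Q̄ = (S₀/π) × 1.087015 × [bracket] = (1361/π) × 1.087015 × 0.206454 = 97.223 W/m².
Daily total = Q̄ × 24.00 h × 3600 s/h = 97.223 × 24.00 × 3600 / 10⁶ = 8.400 MJ/m².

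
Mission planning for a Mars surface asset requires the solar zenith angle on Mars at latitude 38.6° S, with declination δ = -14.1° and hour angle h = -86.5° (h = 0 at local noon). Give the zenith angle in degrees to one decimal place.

cos θ_z = sin ϕ sin δ + cos ϕ cos δ cos h = 0.151986 + 0.046273 = 0.198259.
θ_z = arccos(0.198259) = 78.6°.

θ_z = 78.6°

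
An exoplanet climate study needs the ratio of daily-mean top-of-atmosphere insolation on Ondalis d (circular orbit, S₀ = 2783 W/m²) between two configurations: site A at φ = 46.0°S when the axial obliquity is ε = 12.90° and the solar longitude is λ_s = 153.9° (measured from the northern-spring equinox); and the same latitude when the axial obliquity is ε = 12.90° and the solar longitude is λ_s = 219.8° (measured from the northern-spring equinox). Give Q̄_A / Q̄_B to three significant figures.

Q̄_A / Q̄_B ≈ 0.682

— Configuration A (φ=-46.0°):
Solar declination: sin δ = sin ε · sin λ_s = sin 12.90° × sin 153.9° = 0.09822, so δ = +5.636°.
cos H₀ = −tan(-46.0°) tan(+5.636°) = 0.1022, H₀ = 1.4684 rad.
Bracket: H₀ sin φ sin δ + cos φ cos δ sin H₀ = 1.4684×-0.71934×0.09822 + 0.69466×0.99517×0.99476 = -0.103748 + 0.687682 = 0.583934.
Q̄ = (S₀/π) × [bracket] = (2783/π) × 0.583934 = 517.28 W/m².
— Configuration B (φ=-46.0°):
Solar declination: sin δ = sin ε · sin λ_s = sin 12.90° × sin 219.8° = -0.14290, so δ = -8.216°.
cos H₀ = −tan(-46.0°) tan(-8.216°) = -0.1495, H₀ = 1.7209 rad.
Bracket: H₀ sin φ sin δ + cos φ cos δ sin H₀ = 1.7209×-0.71934×-0.14290 + 0.69466×0.98974×0.98876 = 0.176898 + 0.679805 = 0.856703.
Q̄ = (S₀/π) × [bracket] = (2783/π) × 0.856703 = 758.92 W/m².
Ratio Q̄_A / Q̄_B = 517.28 / 758.92 = 0.6816.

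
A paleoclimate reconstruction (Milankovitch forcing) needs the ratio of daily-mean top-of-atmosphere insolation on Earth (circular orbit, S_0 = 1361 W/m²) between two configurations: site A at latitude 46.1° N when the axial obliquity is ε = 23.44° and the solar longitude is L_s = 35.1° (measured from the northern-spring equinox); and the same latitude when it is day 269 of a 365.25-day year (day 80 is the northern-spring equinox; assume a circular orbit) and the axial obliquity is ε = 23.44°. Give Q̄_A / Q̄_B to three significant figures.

— Configuration A (ϕ=+46.1°):
Solar declination: sin δ = sin ε · sin L_s = sin 23.44° × sin 35.1° = 0.22873, so δ = +13.222°.
cos h₀ = −tan(+46.1°) tan(+13.222°) = -0.2442, h₀ = 1.8174 rad.
Bracket: h₀ sin ϕ sin δ + cos ϕ cos δ sin h₀ = 1.8174×0.72055×0.22873 + 0.69340×0.97349×0.96974 = 0.299528 + 0.654592 = 0.954120.
Q̄ = (S_0/π) × [bracket] = (1361/π) × 0.954120 = 413.34 W/m².
— Configuration B (ϕ=+46.1°):
Solar longitude: L_s = 360° × (269 − 80)/365.25 = 186.283°.
sin δ = sin 23.44° × sin 186.283° = -0.04354, so δ = -2.495°.
cos h₀ = −tan(+46.1°) tan(-2.495°) = 0.0453, h₀ = 1.5255 rad.
Bracket: h₀ sin ϕ sin δ + cos ϕ cos δ sin h₀ = 1.5255×0.72055×-0.04354 + 0.69340×0.99905×0.99897 = -0.047859 + 0.692028 = 0.644169.
Q̄ = (S_0/π) × [bracket] = (1361/π) × 0.644169 = 279.07 W/m².
Ratio Q̄_A / Q̄_B = 413.34 / 279.07 = 1.481.

Q̄_A / Q̄_B ≈ 1.48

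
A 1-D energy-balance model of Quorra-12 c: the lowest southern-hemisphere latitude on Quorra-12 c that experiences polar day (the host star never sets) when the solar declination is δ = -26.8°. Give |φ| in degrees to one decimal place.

|φ| = 63.2°

Polar day requires cos H₀ = −tan φ tan δ ≤ −1, i.e. tan φ tan δ ≥ 1.
The boundary is |tan φ| · |tan δ| = 1, so |φ| = 90° − |δ| = 90° − 26.8° = 63.2° in the southern hemisphere.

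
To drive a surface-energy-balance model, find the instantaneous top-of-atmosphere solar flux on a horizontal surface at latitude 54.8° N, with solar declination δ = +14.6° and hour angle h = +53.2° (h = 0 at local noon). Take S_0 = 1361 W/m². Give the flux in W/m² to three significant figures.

735 W/m²

cos θ_z = sin ϕ sin δ + cos ϕ cos δ cos h = 0.205977 + 0.334147 = 0.540124.
Flux = S_0 · cos θ_z = 1361 × 0.540124 = 735.1 W/m².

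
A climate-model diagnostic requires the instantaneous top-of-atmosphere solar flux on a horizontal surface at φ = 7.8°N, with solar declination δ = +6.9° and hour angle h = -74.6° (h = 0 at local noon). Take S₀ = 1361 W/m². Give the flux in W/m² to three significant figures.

378 W/m²

cos θ_z = sin φ sin δ + cos φ cos δ cos h = 0.016304 + 0.261194 = 0.277498.
Flux = S₀ · cos θ_z = 1361 × 0.277498 = 377.7 W/m².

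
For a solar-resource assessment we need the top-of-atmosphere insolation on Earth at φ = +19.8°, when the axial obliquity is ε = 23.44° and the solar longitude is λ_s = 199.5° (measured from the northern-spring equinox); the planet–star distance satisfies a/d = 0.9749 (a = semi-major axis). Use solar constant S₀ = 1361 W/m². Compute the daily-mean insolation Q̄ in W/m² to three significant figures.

Solar declination: sin δ = sin ε · sin λ_s = sin 23.44° × sin 199.5° = -0.13278, so δ = -7.631°.
cos H₀ = −tan(+19.8°) tan(-7.631°) = 0.0482, H₀ = 1.5225 rad.
Bracket: H₀ sin φ sin δ + cos φ cos δ sin H₀ = 1.5225×0.33874×-0.13278 + 0.94088×0.99114×0.99884 = -0.068479 + 0.931462 = 0.862983.
Inverse-square distance factor (a/d)² = 0.9749² = 0.950430.
Q̄ = (S₀/π) × 0.950430 × [bracket] = (1361/π) × 0.950430 × 0.862983 = 355.3 W/m².

Q̄ ≈ 355 W/m²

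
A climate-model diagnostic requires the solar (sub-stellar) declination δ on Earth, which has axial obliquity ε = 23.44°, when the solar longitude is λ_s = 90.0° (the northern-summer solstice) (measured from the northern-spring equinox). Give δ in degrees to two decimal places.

sin δ = sin ε · sin λ_s = sin 23.44° × sin 90.0° = 0.397789.
δ = arcsin(0.397789) = +23.44°.

δ = +23.44°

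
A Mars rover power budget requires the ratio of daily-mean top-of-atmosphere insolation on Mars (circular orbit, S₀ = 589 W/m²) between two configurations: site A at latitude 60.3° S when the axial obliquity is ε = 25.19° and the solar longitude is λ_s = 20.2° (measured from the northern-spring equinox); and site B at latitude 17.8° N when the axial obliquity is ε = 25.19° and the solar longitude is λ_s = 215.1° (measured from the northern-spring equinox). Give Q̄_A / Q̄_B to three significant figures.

Q̄_A / Q̄_B ≈ 0.379

— Configuration A (φ=-60.3°):
Solar declination: sin δ = sin ε · sin λ_s = sin 25.19° × sin 20.2° = 0.14697, so δ = +8.451°.
cos H₀ = −tan(-60.3°) tan(+8.451°) = 0.2605, H₀ = 1.3073 rad.
Bracket: H₀ sin φ sin δ + cos φ cos δ sin H₀ = 1.3073×-0.86863×0.14697 + 0.49546×0.98914×0.96548 = -0.166893 + 0.473162 = 0.306269.
Q̄ = (S₀/π) × [bracket] = (589/π) × 0.306269 = 57.421 W/m².
— Configuration B (φ=+17.8°):
Solar declination: sin δ = sin ε · sin λ_s = sin 25.19° × sin 215.1° = -0.24473, so δ = -14.166°.
cos H₀ = −tan(+17.8°) tan(-14.166°) = 0.0810, H₀ = 1.4897 rad.
Bracket: H₀ sin φ sin δ + cos φ cos δ sin H₀ = 1.4897×0.30570×-0.24473 + 0.95213×0.96959×0.99671 = -0.111450 + 0.920138 = 0.808688.
Q̄ = (S₀/π) × [bracket] = (589/π) × 0.808688 = 151.62 W/m².
Ratio Q̄_A / Q̄_B = 57.421 / 151.62 = 0.3787.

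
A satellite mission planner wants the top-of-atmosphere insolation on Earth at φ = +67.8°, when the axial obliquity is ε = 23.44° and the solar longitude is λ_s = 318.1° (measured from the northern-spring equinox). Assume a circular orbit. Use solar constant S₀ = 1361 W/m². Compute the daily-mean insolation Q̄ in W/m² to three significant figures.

Solar declination: sin δ = sin ε · sin λ_s = sin 23.44° × sin 318.1° = -0.26566, so δ = -15.406°.
cos H₀ = −tan(+67.8°) tan(-15.406°) = 0.6752, H₀ = 0.8295 rad.
Bracket: H₀ sin φ sin δ + cos φ cos δ sin H₀ = 0.8295×0.92587×-0.26566 + 0.37784×0.96407×0.73760 = -0.204029 + 0.268681 = 0.064652.
Q̄ = (S₀/π) × [bracket] = (1361/π) × 0.064652 = 28.01 W/m².

Q̄ ≈ 28.0 W/m²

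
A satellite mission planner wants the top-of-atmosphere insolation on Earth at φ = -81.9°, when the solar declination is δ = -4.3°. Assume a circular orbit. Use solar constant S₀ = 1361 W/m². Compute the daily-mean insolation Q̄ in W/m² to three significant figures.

cos H₀ = −tan(-81.9°) tan(-4.300°) = -0.5283, H₀ = 2.1274 rad.
Bracket: H₀ sin φ sin δ + cos φ cos δ sin H₀ = 2.1274×-0.99002×-0.07498 + 0.14090×0.99719×0.84905 = 0.157921 + 0.119295 = 0.277216.
Q̄ = (S₀/π) × [bracket] = (1361/π) × 0.277216 = 120.1 W/m².

Q̄ ≈ 120 W/m²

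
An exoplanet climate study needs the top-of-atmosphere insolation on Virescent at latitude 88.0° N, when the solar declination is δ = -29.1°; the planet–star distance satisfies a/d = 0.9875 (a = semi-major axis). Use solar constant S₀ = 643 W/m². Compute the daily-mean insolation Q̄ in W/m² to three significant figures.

cos H₀ = −tan(+88.0°) tan(-29.100°) = 15.9387 ≥ 1 ⇒ polar night, H₀ = 0 and Q̄ = 0.
Inverse-square distance factor (a/d)² = 0.9875² = 0.975156.

Q̄ ≈ 0.00 W/m²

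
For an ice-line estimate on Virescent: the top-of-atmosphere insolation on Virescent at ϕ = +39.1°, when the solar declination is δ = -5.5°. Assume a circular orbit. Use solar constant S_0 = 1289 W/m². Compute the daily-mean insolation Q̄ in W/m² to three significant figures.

cos h₀ = −tan(+39.1°) tan(-5.500°) = 0.0783, h₀ = 1.4925 rad.
Bracket: h₀ sin ϕ sin δ + cos ϕ cos δ sin h₀ = 1.4925×0.63068×-0.09585 + 0.77605×0.99540×0.99693 = -0.090223 + 0.770109 = 0.679886.
Q̄ = (S_0/π) × [bracket] = (1289/π) × 0.679886 = 279.0 W/m².

Q̄ ≈ 279 W/m²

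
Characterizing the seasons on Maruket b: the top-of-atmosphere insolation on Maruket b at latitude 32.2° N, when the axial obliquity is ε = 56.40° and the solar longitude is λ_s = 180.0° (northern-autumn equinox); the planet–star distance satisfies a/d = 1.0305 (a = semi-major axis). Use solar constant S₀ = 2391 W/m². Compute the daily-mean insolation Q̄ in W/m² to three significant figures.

Q̄ ≈ 684 W/m²

Solar declination: sin δ = sin ε · sin λ_s = sin 56.40° × sin 180.0° = 0.00000, so δ = +0.000°.
cos H₀ = −tan(+32.2°) tan(+0.000°) = -0.0000, H₀ = 1.5708 rad.
Bracket: H₀ sin φ sin δ + cos φ cos δ sin H₀ = 1.5708×0.53288×0.00000 + 0.84619×1.00000×1.00000 = 0.000000 + 0.846190 = 0.846190.
Inverse-square distance factor (a/d)² = 1.0305² = 1.061930.
Q̄ = (S₀/π) × 1.061930 × [bracket] = (2391/π) × 1.061930 × 0.846190 = 683.9 W/m².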